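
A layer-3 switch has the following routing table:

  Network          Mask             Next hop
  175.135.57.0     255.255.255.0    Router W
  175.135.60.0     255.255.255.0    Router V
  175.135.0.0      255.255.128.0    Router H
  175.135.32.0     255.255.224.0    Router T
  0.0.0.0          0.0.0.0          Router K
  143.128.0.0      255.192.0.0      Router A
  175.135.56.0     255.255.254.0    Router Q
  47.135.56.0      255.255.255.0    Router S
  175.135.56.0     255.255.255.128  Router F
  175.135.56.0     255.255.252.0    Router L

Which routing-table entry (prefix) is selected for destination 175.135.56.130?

175.135.56.0/23

Entries matching 175.135.56.130:
  0.0.0.0/0 (default, matches everything)
  175.135.0.0/17 (175.135.0.0 - 175.135.127.255)
  175.135.32.0/19 (175.135.32.0 - 175.135.63.255)
  175.135.56.0/22 (175.135.56.0 - 175.135.59.255)
  175.135.56.0/23 (175.135.56.0 - 175.135.57.255)
Most specific is 175.135.56.0/23.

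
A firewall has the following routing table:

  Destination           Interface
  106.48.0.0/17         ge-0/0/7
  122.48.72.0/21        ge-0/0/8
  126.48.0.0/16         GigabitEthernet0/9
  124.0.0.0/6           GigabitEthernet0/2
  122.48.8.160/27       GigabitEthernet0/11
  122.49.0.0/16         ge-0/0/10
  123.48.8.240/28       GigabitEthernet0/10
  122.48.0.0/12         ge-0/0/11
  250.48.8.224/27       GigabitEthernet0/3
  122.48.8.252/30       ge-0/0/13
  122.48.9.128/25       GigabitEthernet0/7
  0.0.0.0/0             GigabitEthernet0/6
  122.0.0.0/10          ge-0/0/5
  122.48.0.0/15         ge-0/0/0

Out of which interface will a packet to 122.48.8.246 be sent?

Routes whose prefix contains 122.48.8.246:
  0.0.0.0/0 (default, matches everything) -> GigabitEthernet0/6
  122.0.0.0/10 (122.0.0.0 - 122.63.255.255) -> ge-0/0/5
  122.48.0.0/12 (122.48.0.0 - 122.63.255.255) -> ge-0/0/11
  122.48.0.0/15 (122.48.0.0 - 122.49.255.255) -> ge-0/0/0
More-specific entries that do NOT match:
  122.48.8.252/30 (122.48.8.252 - 122.48.8.255) does not contain 122.48.8.246
  123.48.8.240/28 (123.48.8.240 - 123.48.8.255) does not contain 122.48.8.246
  122.48.8.160/27 (122.48.8.160 - 122.48.8.191) does not contain 122.48.8.246
  250.48.8.224/27 (250.48.8.224 - 250.48.8.255) does not contain 122.48.8.246
  122.48.9.128/25 (122.48.9.128 - 122.48.9.255) does not contain 122.48.8.246
  122.48.72.0/21 (122.48.72.0 - 122.48.79.255) does not contain 122.48.8.246
  106.48.0.0/17 (106.48.0.0 - 106.48.127.255) does not contain 122.48.8.246
  126.48.0.0/16 (126.48.0.0 - 126.48.255.255) does not contain 122.48.8.246
  122.49.0.0/16 (122.49.0.0 - 122.49.255.255) does not contain 122.48.8.246
Longest matching prefix is /15 -> interface ge-0/0/0.

ge-0/0/0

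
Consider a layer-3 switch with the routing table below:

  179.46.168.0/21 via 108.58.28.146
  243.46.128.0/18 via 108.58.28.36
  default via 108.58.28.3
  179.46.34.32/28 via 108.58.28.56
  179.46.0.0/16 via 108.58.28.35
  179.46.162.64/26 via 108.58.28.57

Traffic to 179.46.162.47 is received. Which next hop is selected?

108.58.28.35

Routes whose prefix contains 179.46.162.47:
  0.0.0.0/0 (default, matches everything) -> 108.58.28.3
  179.46.0.0/16 (179.46.0.0 - 179.46.255.255) -> 108.58.28.35
More-specific entries that do NOT match:
  179.46.34.32/28 (179.46.34.32 - 179.46.34.47) does not contain 179.46.162.47
  179.46.162.64/26 (179.46.162.64 - 179.46.162.127) does not contain 179.46.162.47
  179.46.168.0/21 (179.46.168.0 - 179.46.175.255) does not contain 179.46.162.47
  243.46.128.0/18 (243.46.128.0 - 243.46.191.255) does not contain 179.46.162.47
Longest matching prefix is /16 -> next hop 108.58.28.35.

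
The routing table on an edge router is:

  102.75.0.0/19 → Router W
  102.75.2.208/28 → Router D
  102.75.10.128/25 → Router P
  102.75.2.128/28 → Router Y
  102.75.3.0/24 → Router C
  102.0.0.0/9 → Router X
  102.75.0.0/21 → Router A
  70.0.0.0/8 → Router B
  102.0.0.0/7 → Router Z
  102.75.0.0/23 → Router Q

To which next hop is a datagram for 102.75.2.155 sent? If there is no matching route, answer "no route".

Router A

Routes whose prefix contains 102.75.2.155:
  102.0.0.0/7 (102.0.0.0 - 103.255.255.255) -> Router Z
  102.0.0.0/9 (102.0.0.0 - 102.127.255.255) -> Router X
  102.75.0.0/19 (102.75.0.0 - 102.75.31.255) -> Router W
  102.75.0.0/21 (102.75.0.0 - 102.75.7.255) -> Router A
More-specific entries that do NOT match:
  102.75.2.208/28 (102.75.2.208 - 102.75.2.223) does not contain 102.75.2.155
  102.75.2.128/28 (102.75.2.128 - 102.75.2.143) does not contain 102.75.2.155
  102.75.10.128/25 (102.75.10.128 - 102.75.10.255) does not contain 102.75.2.155
  102.75.3.0/24 (102.75.3.0 - 102.75.3.255) does not contain 102.75.2.155
  102.75.0.0/23 (102.75.0.0 - 102.75.1.255) does not contain 102.75.2.155
Longest matching prefix is /21 -> next hop Router A.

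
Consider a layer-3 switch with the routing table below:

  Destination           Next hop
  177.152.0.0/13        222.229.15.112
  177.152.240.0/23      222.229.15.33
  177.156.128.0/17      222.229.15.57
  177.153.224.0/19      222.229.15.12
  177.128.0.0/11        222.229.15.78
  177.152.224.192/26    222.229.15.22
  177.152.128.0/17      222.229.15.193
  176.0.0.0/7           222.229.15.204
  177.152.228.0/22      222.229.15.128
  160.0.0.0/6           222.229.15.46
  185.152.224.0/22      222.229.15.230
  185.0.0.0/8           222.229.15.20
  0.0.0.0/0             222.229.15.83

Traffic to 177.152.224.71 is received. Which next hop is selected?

222.229.15.193

Routes whose prefix contains 177.152.224.71:
  0.0.0.0/0 (default, matches everything) -> 222.229.15.83
  176.0.0.0/7 (176.0.0.0 - 177.255.255.255) -> 222.229.15.204
  177.128.0.0/11 (177.128.0.0 - 177.159.255.255) -> 222.229.15.78
  177.152.0.0/13 (177.152.0.0 - 177.159.255.255) -> 222.229.15.112
  177.152.128.0/17 (177.152.128.0 - 177.152.255.255) -> 222.229.15.193
More-specific entries that do NOT match:
  177.152.224.192/26 (177.152.224.192 - 177.152.224.255) does not contain 177.152.224.71
  177.152.240.0/23 (177.152.240.0 - 177.152.241.255) does not contain 177.152.224.71
  177.152.228.0/22 (177.152.228.0 - 177.152.231.255) does not contain 177.152.224.71
  185.152.224.0/22 (185.152.224.0 - 185.152.227.255) does not contain 177.152.224.71
  177.153.224.0/19 (177.153.224.0 - 177.153.255.255) does not contain 177.152.224.71
Longest matching prefix is /17 -> next hop 222.229.15.193.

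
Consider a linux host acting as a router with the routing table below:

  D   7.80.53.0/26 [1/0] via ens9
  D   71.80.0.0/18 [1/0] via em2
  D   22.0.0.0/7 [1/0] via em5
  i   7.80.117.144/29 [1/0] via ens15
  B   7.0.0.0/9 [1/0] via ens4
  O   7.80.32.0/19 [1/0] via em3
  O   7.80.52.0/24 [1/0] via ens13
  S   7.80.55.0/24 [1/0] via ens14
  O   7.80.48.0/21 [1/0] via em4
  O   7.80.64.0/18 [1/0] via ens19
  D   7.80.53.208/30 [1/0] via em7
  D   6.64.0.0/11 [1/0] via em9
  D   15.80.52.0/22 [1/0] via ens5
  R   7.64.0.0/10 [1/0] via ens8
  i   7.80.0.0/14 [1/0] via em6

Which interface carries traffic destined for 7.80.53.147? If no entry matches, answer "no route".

em4

Routes whose prefix contains 7.80.53.147:
  7.0.0.0/9 (7.0.0.0 - 7.127.255.255) -> ens4
  7.64.0.0/10 (7.64.0.0 - 7.127.255.255) -> ens8
  7.80.0.0/14 (7.80.0.0 - 7.83.255.255) -> em6
  7.80.32.0/19 (7.80.32.0 - 7.80.63.255) -> em3
  7.80.48.0/21 (7.80.48.0 - 7.80.55.255) -> em4
More-specific entries that do NOT match:
  7.80.53.208/30 (7.80.53.208 - 7.80.53.211) does not contain 7.80.53.147
  7.80.117.144/29 (7.80.117.144 - 7.80.117.151) does not contain 7.80.53.147
  7.80.53.0/26 (7.80.53.0 - 7.80.53.63) does not contain 7.80.53.147
  7.80.52.0/24 (7.80.52.0 - 7.80.52.255) does not contain 7.80.53.147
  7.80.55.0/24 (7.80.55.0 - 7.80.55.255) does not contain 7.80.53.147
  15.80.52.0/22 (15.80.52.0 - 15.80.55.255) does not contain 7.80.53.147
Longest matching prefix is /21 -> interface em4.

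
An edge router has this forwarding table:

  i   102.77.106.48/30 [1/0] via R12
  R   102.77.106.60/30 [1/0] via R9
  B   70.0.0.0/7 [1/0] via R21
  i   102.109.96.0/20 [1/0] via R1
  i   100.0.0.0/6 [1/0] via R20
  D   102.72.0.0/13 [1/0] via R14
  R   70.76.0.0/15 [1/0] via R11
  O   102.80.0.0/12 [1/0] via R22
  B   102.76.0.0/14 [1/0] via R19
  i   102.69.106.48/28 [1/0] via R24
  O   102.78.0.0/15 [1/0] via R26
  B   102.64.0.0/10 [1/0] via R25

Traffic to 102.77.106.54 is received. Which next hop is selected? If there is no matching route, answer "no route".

R19

Routes whose prefix contains 102.77.106.54:
  100.0.0.0/6 (100.0.0.0 - 103.255.255.255) -> R20
  102.64.0.0/10 (102.64.0.0 - 102.127.255.255) -> R25
  102.72.0.0/13 (102.72.0.0 - 102.79.255.255) -> R14
  102.76.0.0/14 (102.76.0.0 - 102.79.255.255) -> R19
More-specific entries that do NOT match:
  102.77.106.48/30 (102.77.106.48 - 102.77.106.51) does not contain 102.77.106.54
  102.77.106.60/30 (102.77.106.60 - 102.77.106.63) does not contain 102.77.106.54
  102.69.106.48/28 (102.69.106.48 - 102.69.106.63) does not contain 102.77.106.54
  102.109.96.0/20 (102.109.96.0 - 102.109.111.255) does not contain 102.77.106.54
  70.76.0.0/15 (70.76.0.0 - 70.77.255.255) does not contain 102.77.106.54
  102.78.0.0/15 (102.78.0.0 - 102.79.255.255) does not contain 102.77.106.54
Longest matching prefix is /14 -> next hop R19.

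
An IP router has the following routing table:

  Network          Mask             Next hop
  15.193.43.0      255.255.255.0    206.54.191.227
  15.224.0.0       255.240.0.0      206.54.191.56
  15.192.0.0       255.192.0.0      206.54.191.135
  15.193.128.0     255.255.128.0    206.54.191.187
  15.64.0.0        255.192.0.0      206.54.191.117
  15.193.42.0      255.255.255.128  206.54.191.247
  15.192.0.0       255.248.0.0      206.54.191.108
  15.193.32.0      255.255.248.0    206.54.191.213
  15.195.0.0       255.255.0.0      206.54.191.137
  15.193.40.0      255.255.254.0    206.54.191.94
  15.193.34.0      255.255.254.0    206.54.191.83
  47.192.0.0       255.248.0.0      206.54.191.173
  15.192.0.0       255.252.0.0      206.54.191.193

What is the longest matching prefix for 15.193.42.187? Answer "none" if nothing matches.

15.192.0.0/14

Entries matching 15.193.42.187:
  15.192.0.0/10 (15.192.0.0 - 15.255.255.255)
  15.192.0.0/13 (15.192.0.0 - 15.199.255.255)
  15.192.0.0/14 (15.192.0.0 - 15.195.255.255)
Most specific is 15.192.0.0/14.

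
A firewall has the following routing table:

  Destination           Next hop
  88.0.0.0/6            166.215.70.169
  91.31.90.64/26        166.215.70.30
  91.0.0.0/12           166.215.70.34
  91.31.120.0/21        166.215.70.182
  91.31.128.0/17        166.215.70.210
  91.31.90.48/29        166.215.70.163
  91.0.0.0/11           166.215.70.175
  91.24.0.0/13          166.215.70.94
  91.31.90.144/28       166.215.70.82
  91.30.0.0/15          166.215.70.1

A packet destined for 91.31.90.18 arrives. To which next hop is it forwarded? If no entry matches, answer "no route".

Routes whose prefix contains 91.31.90.18:
  88.0.0.0/6 (88.0.0.0 - 91.255.255.255) -> 166.215.70.169
  91.0.0.0/11 (91.0.0.0 - 91.31.255.255) -> 166.215.70.175
  91.24.0.0/13 (91.24.0.0 - 91.31.255.255) -> 166.215.70.94
  91.30.0.0/15 (91.30.0.0 - 91.31.255.255) -> 166.215.70.1
More-specific entries that do NOT match:
  91.31.90.48/29 (91.31.90.48 - 91.31.90.55) does not contain 91.31.90.18
  91.31.90.144/28 (91.31.90.144 - 91.31.90.159) does not contain 91.31.90.18
  91.31.90.64/26 (91.31.90.64 - 91.31.90.127) does not contain 91.31.90.18
  91.31.120.0/21 (91.31.120.0 - 91.31.127.255) does not contain 91.31.90.18
  91.31.128.0/17 (91.31.128.0 - 91.31.255.255) does not contain 91.31.90.18
Longest matching prefix is /15 -> next hop 166.215.70.1.

166.215.70.1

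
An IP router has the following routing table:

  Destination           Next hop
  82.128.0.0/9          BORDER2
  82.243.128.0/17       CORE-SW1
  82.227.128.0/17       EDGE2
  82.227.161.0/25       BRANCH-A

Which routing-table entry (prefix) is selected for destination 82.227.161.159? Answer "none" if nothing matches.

Entries matching 82.227.161.159:
  82.128.0.0/9 (82.128.0.0 - 82.255.255.255)
  82.227.128.0/17 (82.227.128.0 - 82.227.255.255)
Most specific is 82.227.128.0/17.

82.227.128.0/17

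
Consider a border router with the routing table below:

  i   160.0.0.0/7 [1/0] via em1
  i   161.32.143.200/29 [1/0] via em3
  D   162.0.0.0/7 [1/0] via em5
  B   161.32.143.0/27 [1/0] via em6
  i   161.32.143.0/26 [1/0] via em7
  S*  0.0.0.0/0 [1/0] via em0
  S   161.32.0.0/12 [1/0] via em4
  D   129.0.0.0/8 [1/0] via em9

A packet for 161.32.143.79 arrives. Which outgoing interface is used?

Routes whose prefix contains 161.32.143.79:
  0.0.0.0/0 (default, matches everything) -> em0
  160.0.0.0/7 (160.0.0.0 - 161.255.255.255) -> em1
  161.32.0.0/12 (161.32.0.0 - 161.47.255.255) -> em4
More-specific entries that do NOT match:
  161.32.143.200/29 (161.32.143.200 - 161.32.143.207) does not contain 161.32.143.79
  161.32.143.0/27 (161.32.143.0 - 161.32.143.31) does not contain 161.32.143.79
  161.32.143.0/26 (161.32.143.0 - 161.32.143.63) does not contain 161.32.143.79
Longest matching prefix is /12 -> interface em4.

em4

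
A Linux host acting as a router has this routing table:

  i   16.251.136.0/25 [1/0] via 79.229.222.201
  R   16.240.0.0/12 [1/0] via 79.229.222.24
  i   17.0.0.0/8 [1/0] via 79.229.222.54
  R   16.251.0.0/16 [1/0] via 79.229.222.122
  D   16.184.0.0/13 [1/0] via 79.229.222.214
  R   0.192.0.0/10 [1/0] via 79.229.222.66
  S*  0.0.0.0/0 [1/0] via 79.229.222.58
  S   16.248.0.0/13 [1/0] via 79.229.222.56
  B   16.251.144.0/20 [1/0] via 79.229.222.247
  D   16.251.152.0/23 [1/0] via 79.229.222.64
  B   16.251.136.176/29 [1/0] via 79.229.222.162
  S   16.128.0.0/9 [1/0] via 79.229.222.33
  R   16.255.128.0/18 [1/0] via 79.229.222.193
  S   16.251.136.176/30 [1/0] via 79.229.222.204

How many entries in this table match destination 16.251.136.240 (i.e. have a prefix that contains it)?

Prefixes containing 16.251.136.240:
  0.0.0.0/0 (default, matches everything)
  16.128.0.0/9 (16.128.0.0 - 16.255.255.255)
  16.240.0.0/12 (16.240.0.0 - 16.255.255.255)
  16.248.0.0/13 (16.248.0.0 - 16.255.255.255)
  16.251.0.0/16 (16.251.0.0 - 16.251.255.255)
Total matching entries: 5.

5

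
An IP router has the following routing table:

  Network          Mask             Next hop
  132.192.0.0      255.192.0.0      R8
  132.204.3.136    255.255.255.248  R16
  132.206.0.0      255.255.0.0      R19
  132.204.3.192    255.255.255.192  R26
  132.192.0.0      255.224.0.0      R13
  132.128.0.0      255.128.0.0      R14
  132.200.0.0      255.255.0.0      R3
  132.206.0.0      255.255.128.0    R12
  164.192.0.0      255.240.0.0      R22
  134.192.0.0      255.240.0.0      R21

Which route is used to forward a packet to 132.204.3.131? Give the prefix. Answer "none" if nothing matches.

Entries matching 132.204.3.131:
  132.128.0.0/9 (132.128.0.0 - 132.255.255.255)
  132.192.0.0/10 (132.192.0.0 - 132.255.255.255)
  132.192.0.0/11 (132.192.0.0 - 132.223.255.255)
Most specific is 132.192.0.0/11.

132.192.0.0/11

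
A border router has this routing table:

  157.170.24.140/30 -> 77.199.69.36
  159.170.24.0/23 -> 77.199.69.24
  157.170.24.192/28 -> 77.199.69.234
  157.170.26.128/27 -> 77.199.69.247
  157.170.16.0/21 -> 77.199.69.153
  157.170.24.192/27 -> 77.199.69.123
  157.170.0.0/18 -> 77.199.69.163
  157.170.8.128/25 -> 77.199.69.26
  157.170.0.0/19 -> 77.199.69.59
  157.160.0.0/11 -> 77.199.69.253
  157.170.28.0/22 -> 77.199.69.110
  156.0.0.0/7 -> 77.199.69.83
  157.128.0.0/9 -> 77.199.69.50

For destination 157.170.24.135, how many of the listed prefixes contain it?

Prefixes containing 157.170.24.135:
  156.0.0.0/7 (156.0.0.0 - 157.255.255.255)
  157.128.0.0/9 (157.128.0.0 - 157.255.255.255)
  157.160.0.0/11 (157.160.0.0 - 157.191.255.255)
  157.170.0.0/18 (157.170.0.0 - 157.170.63.255)
  157.170.0.0/19 (157.170.0.0 - 157.170.31.255)
Total matching entries: 5.

5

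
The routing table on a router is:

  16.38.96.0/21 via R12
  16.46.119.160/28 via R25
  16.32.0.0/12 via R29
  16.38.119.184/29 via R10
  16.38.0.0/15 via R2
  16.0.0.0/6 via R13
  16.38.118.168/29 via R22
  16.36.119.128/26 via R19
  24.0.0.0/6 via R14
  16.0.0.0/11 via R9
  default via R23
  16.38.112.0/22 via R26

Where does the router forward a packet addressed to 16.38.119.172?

Routes whose prefix contains 16.38.119.172:
  0.0.0.0/0 (default, matches everything) -> R23
  16.0.0.0/6 (16.0.0.0 - 19.255.255.255) -> R13
  16.32.0.0/12 (16.32.0.0 - 16.47.255.255) -> R29
  16.38.0.0/15 (16.38.0.0 - 16.39.255.255) -> R2
More-specific entries that do NOT match:
  16.38.119.184/29 (16.38.119.184 - 16.38.119.191) does not contain 16.38.119.172
  16.38.118.168/29 (16.38.118.168 - 16.38.118.175) does not contain 16.38.119.172
  16.46.119.160/28 (16.46.119.160 - 16.46.119.175) does not contain 16.38.119.172
  16.36.119.128/26 (16.36.119.128 - 16.36.119.191) does not contain 16.38.119.172
  16.38.112.0/22 (16.38.112.0 - 16.38.115.255) does not contain 16.38.119.172
  16.38.96.0/21 (16.38.96.0 - 16.38.103.255) does not contain 16.38.119.172
Longest matching prefix is /15 -> next hop R2.

R2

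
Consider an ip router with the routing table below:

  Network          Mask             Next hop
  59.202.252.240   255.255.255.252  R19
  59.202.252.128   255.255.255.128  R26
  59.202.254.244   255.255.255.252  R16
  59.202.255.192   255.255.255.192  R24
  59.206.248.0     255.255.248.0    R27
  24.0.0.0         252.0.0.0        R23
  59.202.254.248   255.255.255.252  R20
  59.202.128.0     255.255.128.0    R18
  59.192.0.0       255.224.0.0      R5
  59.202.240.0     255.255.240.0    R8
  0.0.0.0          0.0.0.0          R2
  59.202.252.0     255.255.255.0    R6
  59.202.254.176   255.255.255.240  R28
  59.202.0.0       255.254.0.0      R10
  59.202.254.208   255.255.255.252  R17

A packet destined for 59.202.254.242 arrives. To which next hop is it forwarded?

R8

Routes whose prefix contains 59.202.254.242:
  0.0.0.0/0 (default, matches everything) -> R2
  59.192.0.0/11 (59.192.0.0 - 59.223.255.255) -> R5
  59.202.0.0/15 (59.202.0.0 - 59.203.255.255) -> R10
  59.202.128.0/17 (59.202.128.0 - 59.202.255.255) -> R18
  59.202.240.0/20 (59.202.240.0 - 59.202.255.255) -> R8
More-specific entries that do NOT match:
  59.202.252.240/30 (59.202.252.240 - 59.202.252.243) does not contain 59.202.254.242
  59.202.254.244/30 (59.202.254.244 - 59.202.254.247) does not contain 59.202.254.242
  59.202.254.248/30 (59.202.254.248 - 59.202.254.251) does not contain 59.202.254.242
  59.202.254.208/30 (59.202.254.208 - 59.202.254.211) does not contain 59.202.254.242
  59.202.254.176/28 (59.202.254.176 - 59.202.254.191) does not contain 59.202.254.242
  59.202.255.192/26 (59.202.255.192 - 59.202.255.255) does not contain 59.202.254.242
  59.202.252.128/25 (59.202.252.128 - 59.202.252.255) does not contain 59.202.254.242
  59.202.252.0/24 (59.202.252.0 - 59.202.252.255) does not contain 59.202.254.242
  59.206.248.0/21 (59.206.248.0 - 59.206.255.255) does not contain 59.202.254.242
Longest matching prefix is /20 -> next hop R8.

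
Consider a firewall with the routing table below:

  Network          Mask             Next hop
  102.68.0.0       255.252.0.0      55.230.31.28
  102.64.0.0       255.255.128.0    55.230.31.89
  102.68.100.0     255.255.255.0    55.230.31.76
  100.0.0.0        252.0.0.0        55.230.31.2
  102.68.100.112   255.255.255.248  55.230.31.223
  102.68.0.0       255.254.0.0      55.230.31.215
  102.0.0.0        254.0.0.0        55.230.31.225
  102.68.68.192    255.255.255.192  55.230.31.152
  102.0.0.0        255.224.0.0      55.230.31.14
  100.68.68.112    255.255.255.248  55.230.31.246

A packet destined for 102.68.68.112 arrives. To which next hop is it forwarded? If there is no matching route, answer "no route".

55.230.31.215

Routes whose prefix contains 102.68.68.112:
  100.0.0.0/6 (100.0.0.0 - 103.255.255.255) -> 55.230.31.2
  102.0.0.0/7 (102.0.0.0 - 103.255.255.255) -> 55.230.31.225
  102.68.0.0/14 (102.68.0.0 - 102.71.255.255) -> 55.230.31.28
  102.68.0.0/15 (102.68.0.0 - 102.69.255.255) -> 55.230.31.215
More-specific entries that do NOT match:
  102.68.100.112/29 (102.68.100.112 - 102.68.100.119) does not contain 102.68.68.112
  100.68.68.112/29 (100.68.68.112 - 100.68.68.119) does not contain 102.68.68.112
  102.68.68.192/26 (102.68.68.192 - 102.68.68.255) does not contain 102.68.68.112
  102.68.100.0/24 (102.68.100.0 - 102.68.100.255) does not contain 102.68.68.112
  102.64.0.0/17 (102.64.0.0 - 102.64.127.255) does not contain 102.68.68.112
Longest matching prefix is /15 -> next hop 55.230.31.215.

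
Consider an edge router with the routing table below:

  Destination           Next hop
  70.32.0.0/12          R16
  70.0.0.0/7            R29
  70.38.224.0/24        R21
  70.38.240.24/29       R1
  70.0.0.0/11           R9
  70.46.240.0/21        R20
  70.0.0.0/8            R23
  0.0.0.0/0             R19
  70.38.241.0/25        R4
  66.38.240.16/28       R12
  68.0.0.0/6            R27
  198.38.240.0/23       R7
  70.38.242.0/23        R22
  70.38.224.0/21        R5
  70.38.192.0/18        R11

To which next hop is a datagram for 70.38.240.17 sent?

R11

Routes whose prefix contains 70.38.240.17:
  0.0.0.0/0 (default, matches everything) -> R19
  68.0.0.0/6 (68.0.0.0 - 71.255.255.255) -> R27
  70.0.0.0/7 (70.0.0.0 - 71.255.255.255) -> R29
  70.0.0.0/8 (70.0.0.0 - 70.255.255.255) -> R23
  70.32.0.0/12 (70.32.0.0 - 70.47.255.255) -> R16
  70.38.192.0/18 (70.38.192.0 - 70.38.255.255) -> R11
More-specific entries that do NOT match:
  70.38.240.24/29 (70.38.240.24 - 70.38.240.31) does not contain 70.38.240.17
  66.38.240.16/28 (66.38.240.16 - 66.38.240.31) does not contain 70.38.240.17
  70.38.241.0/25 (70.38.241.0 - 70.38.241.127) does not contain 70.38.240.17
  70.38.224.0/24 (70.38.224.0 - 70.38.224.255) does not contain 70.38.240.17
  198.38.240.0/23 (198.38.240.0 - 198.38.241.255) does not contain 70.38.240.17
  70.38.242.0/23 (70.38.242.0 - 70.38.243.255) does not contain 70.38.240.17
  70.46.240.0/21 (70.46.240.0 - 70.46.247.255) does not contain 70.38.240.17
  70.38.224.0/21 (70.38.224.0 - 70.38.231.255) does not contain 70.38.240.17
Longest matching prefix is /18 -> next hop R11.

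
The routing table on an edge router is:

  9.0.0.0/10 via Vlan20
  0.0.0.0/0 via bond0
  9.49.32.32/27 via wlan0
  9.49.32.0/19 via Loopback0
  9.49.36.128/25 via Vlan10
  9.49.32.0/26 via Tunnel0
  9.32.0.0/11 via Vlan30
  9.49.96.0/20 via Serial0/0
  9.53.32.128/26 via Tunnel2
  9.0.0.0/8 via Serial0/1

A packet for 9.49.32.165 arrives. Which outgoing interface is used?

Loopback0

Routes whose prefix contains 9.49.32.165:
  0.0.0.0/0 (default, matches everything) -> bond0
  9.0.0.0/8 (9.0.0.0 - 9.255.255.255) -> Serial0/1
  9.0.0.0/10 (9.0.0.0 - 9.63.255.255) -> Vlan20
  9.32.0.0/11 (9.32.0.0 - 9.63.255.255) -> Vlan30
  9.49.32.0/19 (9.49.32.0 - 9.49.63.255) -> Loopback0
More-specific entries that do NOT match:
  9.49.32.32/27 (9.49.32.32 - 9.49.32.63) does not contain 9.49.32.165
  9.49.32.0/26 (9.49.32.0 - 9.49.32.63) does not contain 9.49.32.165
  9.53.32.128/26 (9.53.32.128 - 9.53.32.191) does not contain 9.49.32.165
  9.49.36.128/25 (9.49.36.128 - 9.49.36.255) does not contain 9.49.32.165
  9.49.96.0/20 (9.49.96.0 - 9.49.111.255) does not contain 9.49.32.165
Longest matching prefix is /19 -> interface Loopback0.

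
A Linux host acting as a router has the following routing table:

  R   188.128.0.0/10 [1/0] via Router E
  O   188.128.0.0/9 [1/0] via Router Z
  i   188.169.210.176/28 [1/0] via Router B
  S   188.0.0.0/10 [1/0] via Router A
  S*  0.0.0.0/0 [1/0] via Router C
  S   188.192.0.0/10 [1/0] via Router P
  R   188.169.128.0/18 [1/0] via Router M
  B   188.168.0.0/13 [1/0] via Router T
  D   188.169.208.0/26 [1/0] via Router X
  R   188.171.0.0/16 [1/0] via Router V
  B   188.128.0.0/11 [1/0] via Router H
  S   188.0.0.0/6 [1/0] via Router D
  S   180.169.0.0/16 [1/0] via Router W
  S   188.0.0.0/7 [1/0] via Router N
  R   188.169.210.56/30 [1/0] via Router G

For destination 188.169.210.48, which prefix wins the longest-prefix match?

188.168.0.0/13

Entries matching 188.169.210.48:
  0.0.0.0/0 (default, matches everything)
  188.0.0.0/6 (188.0.0.0 - 191.255.255.255)
  188.0.0.0/7 (188.0.0.0 - 189.255.255.255)
  188.128.0.0/9 (188.128.0.0 - 188.255.255.255)
  188.128.0.0/10 (188.128.0.0 - 188.191.255.255)
  188.168.0.0/13 (188.168.0.0 - 188.175.255.255)
Most specific is 188.168.0.0/13.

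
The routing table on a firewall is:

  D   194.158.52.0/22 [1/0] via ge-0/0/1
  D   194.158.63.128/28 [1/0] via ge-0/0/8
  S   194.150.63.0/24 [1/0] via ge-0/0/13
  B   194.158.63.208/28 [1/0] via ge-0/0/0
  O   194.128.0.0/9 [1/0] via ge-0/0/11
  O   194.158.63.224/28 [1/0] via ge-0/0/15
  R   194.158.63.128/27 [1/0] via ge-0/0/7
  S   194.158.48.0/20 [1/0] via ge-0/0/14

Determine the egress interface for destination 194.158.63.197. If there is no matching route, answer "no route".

Routes whose prefix contains 194.158.63.197:
  194.128.0.0/9 (194.128.0.0 - 194.255.255.255) -> ge-0/0/11
  194.158.48.0/20 (194.158.48.0 - 194.158.63.255) -> ge-0/0/14
More-specific entries that do NOT match:
  194.158.63.128/28 (194.158.63.128 - 194.158.63.143) does not contain 194.158.63.197
  194.158.63.208/28 (194.158.63.208 - 194.158.63.223) does not contain 194.158.63.197
  194.158.63.224/28 (194.158.63.224 - 194.158.63.239) does not contain 194.158.63.197
  194.158.63.128/27 (194.158.63.128 - 194.158.63.159) does not contain 194.158.63.197
  194.150.63.0/24 (194.150.63.0 - 194.150.63.255) does not contain 194.158.63.197
  194.158.52.0/22 (194.158.52.0 - 194.158.55.255) does not contain 194.158.63.197
Longest matching prefix is /20 -> interface ge-0/0/14.

ge-0/0/14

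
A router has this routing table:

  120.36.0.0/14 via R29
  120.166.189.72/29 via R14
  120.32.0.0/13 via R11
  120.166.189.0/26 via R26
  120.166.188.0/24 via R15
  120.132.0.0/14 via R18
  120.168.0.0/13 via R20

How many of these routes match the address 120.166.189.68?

0

No listed prefix contains 120.166.189.68.
Total matching entries: 0.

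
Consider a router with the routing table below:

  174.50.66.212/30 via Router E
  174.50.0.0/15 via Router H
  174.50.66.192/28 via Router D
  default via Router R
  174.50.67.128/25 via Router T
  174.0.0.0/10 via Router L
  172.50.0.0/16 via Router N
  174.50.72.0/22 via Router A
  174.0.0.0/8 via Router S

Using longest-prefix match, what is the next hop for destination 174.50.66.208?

Router H

Routes whose prefix contains 174.50.66.208:
  0.0.0.0/0 (default, matches everything) -> Router R
  174.0.0.0/8 (174.0.0.0 - 174.255.255.255) -> Router S
  174.0.0.0/10 (174.0.0.0 - 174.63.255.255) -> Router L
  174.50.0.0/15 (174.50.0.0 - 174.51.255.255) -> Router H
More-specific entries that do NOT match:
  174.50.66.212/30 (174.50.66.212 - 174.50.66.215) does not contain 174.50.66.208
  174.50.66.192/28 (174.50.66.192 - 174.50.66.207) does not contain 174.50.66.208
  174.50.67.128/25 (174.50.67.128 - 174.50.67.255) does not contain 174.50.66.208
  174.50.72.0/22 (174.50.72.0 - 174.50.75.255) does not contain 174.50.66.208
  172.50.0.0/16 (172.50.0.0 - 172.50.255.255) does not contain 174.50.66.208
Longest matching prefix is /15 -> next hop Router H.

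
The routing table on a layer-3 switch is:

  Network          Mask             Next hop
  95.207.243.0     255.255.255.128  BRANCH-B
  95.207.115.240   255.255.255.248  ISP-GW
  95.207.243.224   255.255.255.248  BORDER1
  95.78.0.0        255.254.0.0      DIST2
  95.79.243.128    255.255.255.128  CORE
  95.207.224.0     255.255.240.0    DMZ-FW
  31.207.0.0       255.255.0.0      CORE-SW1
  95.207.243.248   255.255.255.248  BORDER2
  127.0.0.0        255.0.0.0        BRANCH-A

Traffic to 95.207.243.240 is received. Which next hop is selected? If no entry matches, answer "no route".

No entry's prefix contains 95.207.243.240; there is no default route.

no route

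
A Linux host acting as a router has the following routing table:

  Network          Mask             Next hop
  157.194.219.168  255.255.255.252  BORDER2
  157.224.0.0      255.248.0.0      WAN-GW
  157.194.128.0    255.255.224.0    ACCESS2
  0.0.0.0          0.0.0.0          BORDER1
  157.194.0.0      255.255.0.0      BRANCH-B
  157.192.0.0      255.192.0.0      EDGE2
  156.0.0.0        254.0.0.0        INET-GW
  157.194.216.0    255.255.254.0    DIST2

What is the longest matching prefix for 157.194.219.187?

Entries matching 157.194.219.187:
  0.0.0.0/0 (default, matches everything)
  156.0.0.0/7 (156.0.0.0 - 157.255.255.255)
  157.192.0.0/10 (157.192.0.0 - 157.255.255.255)
  157.194.0.0/16 (157.194.0.0 - 157.194.255.255)
Most specific is 157.194.0.0/16.

157.194.0.0/16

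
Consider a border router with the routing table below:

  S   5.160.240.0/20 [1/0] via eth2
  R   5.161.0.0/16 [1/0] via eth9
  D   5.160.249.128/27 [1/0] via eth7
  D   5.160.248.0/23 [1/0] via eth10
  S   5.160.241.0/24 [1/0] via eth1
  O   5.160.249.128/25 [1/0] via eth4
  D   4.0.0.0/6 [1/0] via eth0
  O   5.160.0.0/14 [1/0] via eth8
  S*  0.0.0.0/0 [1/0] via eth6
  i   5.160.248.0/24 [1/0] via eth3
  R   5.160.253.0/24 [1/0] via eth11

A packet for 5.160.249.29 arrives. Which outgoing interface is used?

Routes whose prefix contains 5.160.249.29:
  0.0.0.0/0 (default, matches everything) -> eth6
  4.0.0.0/6 (4.0.0.0 - 7.255.255.255) -> eth0
  5.160.0.0/14 (5.160.0.0 - 5.163.255.255) -> eth8
  5.160.240.0/20 (5.160.240.0 - 5.160.255.255) -> eth2
  5.160.248.0/23 (5.160.248.0 - 5.160.249.255) -> eth10
More-specific entries that do NOT match:
  5.160.249.128/27 (5.160.249.128 - 5.160.249.159) does not contain 5.160.249.29
  5.160.249.128/25 (5.160.249.128 - 5.160.249.255) does not contain 5.160.249.29
  5.160.241.0/24 (5.160.241.0 - 5.160.241.255) does not contain 5.160.249.29
  5.160.248.0/24 (5.160.248.0 - 5.160.248.255) does not contain 5.160.249.29
  5.160.253.0/24 (5.160.253.0 - 5.160.253.255) does not contain 5.160.249.29
Longest matching prefix is /23 -> interface eth10.

eth10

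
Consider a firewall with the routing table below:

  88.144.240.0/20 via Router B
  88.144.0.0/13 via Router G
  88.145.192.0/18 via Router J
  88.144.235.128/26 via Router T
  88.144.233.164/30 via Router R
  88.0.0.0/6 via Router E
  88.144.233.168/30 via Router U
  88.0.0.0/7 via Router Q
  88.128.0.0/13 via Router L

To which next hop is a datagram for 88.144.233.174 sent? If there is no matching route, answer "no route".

Routes whose prefix contains 88.144.233.174:
  88.0.0.0/6 (88.0.0.0 - 91.255.255.255) -> Router E
  88.0.0.0/7 (88.0.0.0 - 89.255.255.255) -> Router Q
  88.144.0.0/13 (88.144.0.0 - 88.151.255.255) -> Router G
More-specific entries that do NOT match:
  88.144.233.164/30 (88.144.233.164 - 88.144.233.167) does not contain 88.144.233.174
  88.144.233.168/30 (88.144.233.168 - 88.144.233.171) does not contain 88.144.233.174
  88.144.235.128/26 (88.144.235.128 - 88.144.235.191) does not contain 88.144.233.174
  88.144.240.0/20 (88.144.240.0 - 88.144.255.255) does not contain 88.144.233.174
  88.145.192.0/18 (88.145.192.0 - 88.145.255.255) does not contain 88.144.233.174
Longest matching prefix is /13 -> next hop Router G.

Router G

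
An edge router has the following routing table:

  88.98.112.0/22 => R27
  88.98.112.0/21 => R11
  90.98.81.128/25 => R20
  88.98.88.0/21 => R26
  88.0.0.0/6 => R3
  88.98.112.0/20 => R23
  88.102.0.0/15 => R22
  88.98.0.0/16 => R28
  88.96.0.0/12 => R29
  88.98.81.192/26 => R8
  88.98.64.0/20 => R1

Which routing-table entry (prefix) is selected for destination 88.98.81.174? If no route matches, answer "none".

Entries matching 88.98.81.174:
  88.0.0.0/6 (88.0.0.0 - 91.255.255.255)
  88.96.0.0/12 (88.96.0.0 - 88.111.255.255)
  88.98.0.0/16 (88.98.0.0 - 88.98.255.255)
Most specific is 88.98.0.0/16.

88.98.0.0/16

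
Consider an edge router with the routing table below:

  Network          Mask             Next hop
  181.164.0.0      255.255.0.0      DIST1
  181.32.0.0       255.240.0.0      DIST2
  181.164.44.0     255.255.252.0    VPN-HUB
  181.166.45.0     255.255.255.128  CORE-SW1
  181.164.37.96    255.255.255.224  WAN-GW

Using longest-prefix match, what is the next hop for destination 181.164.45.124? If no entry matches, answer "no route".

Routes whose prefix contains 181.164.45.124:
  181.164.0.0/16 (181.164.0.0 - 181.164.255.255) -> DIST1
  181.164.44.0/22 (181.164.44.0 - 181.164.47.255) -> VPN-HUB
More-specific entries that do NOT match:
  181.164.37.96/27 (181.164.37.96 - 181.164.37.127) does not contain 181.164.45.124
  181.166.45.0/25 (181.166.45.0 - 181.166.45.127) does not contain 181.164.45.124
Longest matching prefix is /22 -> next hop VPN-HUB.

VPN-HUB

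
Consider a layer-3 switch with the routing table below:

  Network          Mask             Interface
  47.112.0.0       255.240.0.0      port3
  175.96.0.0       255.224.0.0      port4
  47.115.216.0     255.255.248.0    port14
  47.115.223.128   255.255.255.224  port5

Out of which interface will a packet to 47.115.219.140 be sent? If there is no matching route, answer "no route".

Routes whose prefix contains 47.115.219.140:
  47.112.0.0/12 (47.112.0.0 - 47.127.255.255) -> port3
  47.115.216.0/21 (47.115.216.0 - 47.115.223.255) -> port14
More-specific entries that do NOT match:
  47.115.223.128/27 (47.115.223.128 - 47.115.223.159) does not contain 47.115.219.140
Longest matching prefix is /21 -> interface port14.

port14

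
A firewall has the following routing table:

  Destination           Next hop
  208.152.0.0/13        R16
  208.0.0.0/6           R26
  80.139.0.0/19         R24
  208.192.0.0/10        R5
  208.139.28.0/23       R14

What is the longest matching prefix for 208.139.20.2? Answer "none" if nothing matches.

208.0.0.0/6

Entries matching 208.139.20.2:
  208.0.0.0/6 (208.0.0.0 - 211.255.255.255)
Most specific is 208.0.0.0/6.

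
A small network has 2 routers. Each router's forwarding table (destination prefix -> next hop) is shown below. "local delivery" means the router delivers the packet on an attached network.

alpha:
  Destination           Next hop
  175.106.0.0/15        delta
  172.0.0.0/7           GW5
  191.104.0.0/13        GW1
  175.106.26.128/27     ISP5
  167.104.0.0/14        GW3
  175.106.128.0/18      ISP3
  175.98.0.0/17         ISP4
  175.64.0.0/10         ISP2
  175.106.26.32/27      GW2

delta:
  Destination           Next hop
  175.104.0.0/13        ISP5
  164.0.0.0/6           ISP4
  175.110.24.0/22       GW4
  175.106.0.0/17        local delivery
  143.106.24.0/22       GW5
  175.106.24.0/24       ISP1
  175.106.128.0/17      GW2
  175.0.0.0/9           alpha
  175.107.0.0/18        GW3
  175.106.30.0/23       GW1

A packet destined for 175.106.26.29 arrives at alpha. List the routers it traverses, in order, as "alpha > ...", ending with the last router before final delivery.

alpha > delta

At alpha: longest match for 175.106.26.29 is 175.106.0.0/15 -> delta
At delta: longest match for 175.106.26.29 is 175.106.0.0/17 -> local delivery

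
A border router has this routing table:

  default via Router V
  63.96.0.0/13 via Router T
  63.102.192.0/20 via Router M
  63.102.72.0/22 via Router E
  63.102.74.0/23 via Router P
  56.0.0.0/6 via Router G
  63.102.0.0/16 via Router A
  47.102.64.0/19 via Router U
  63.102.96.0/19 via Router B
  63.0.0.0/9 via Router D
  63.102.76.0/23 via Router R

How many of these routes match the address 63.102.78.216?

4

Prefixes containing 63.102.78.216:
  0.0.0.0/0 (default, matches everything)
  63.0.0.0/9 (63.0.0.0 - 63.127.255.255)
  63.96.0.0/13 (63.96.0.0 - 63.103.255.255)
  63.102.0.0/16 (63.102.0.0 - 63.102.255.255)
Total matching entries: 4.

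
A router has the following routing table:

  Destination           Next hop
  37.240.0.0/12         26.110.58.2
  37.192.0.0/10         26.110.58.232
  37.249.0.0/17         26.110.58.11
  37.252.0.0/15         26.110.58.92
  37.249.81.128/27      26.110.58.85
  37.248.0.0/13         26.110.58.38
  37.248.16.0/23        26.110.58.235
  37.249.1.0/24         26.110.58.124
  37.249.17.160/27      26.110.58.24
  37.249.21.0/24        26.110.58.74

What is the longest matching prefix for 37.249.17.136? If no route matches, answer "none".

37.249.0.0/17

Entries matching 37.249.17.136:
  37.192.0.0/10 (37.192.0.0 - 37.255.255.255)
  37.240.0.0/12 (37.240.0.0 - 37.255.255.255)
  37.248.0.0/13 (37.248.0.0 - 37.255.255.255)
  37.249.0.0/17 (37.249.0.0 - 37.249.127.255)
Most specific is 37.249.0.0/17.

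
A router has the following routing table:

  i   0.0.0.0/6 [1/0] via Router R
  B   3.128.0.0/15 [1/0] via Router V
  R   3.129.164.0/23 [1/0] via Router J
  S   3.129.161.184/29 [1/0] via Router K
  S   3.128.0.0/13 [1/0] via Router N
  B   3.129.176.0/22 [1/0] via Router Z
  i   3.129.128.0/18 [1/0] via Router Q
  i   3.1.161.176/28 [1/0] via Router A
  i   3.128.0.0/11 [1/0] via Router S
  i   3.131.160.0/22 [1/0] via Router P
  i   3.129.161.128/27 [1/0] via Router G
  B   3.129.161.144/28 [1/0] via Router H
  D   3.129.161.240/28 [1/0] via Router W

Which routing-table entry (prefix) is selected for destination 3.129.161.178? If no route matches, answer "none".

3.129.128.0/18

Entries matching 3.129.161.178:
  0.0.0.0/6 (0.0.0.0 - 3.255.255.255)
  3.128.0.0/11 (3.128.0.0 - 3.159.255.255)
  3.128.0.0/13 (3.128.0.0 - 3.135.255.255)
  3.128.0.0/15 (3.128.0.0 - 3.129.255.255)
  3.129.128.0/18 (3.129.128.0 - 3.129.191.255)
Most specific is 3.129.128.0/18.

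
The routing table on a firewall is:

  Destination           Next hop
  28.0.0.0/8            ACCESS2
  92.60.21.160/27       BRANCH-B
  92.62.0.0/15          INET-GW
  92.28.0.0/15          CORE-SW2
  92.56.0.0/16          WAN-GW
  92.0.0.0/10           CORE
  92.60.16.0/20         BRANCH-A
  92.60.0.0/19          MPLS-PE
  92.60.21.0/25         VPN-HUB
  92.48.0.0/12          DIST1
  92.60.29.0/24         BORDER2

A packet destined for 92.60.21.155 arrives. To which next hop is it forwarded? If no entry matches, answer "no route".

Routes whose prefix contains 92.60.21.155:
  92.0.0.0/10 (92.0.0.0 - 92.63.255.255) -> CORE
  92.48.0.0/12 (92.48.0.0 - 92.63.255.255) -> DIST1
  92.60.0.0/19 (92.60.0.0 - 92.60.31.255) -> MPLS-PE
  92.60.16.0/20 (92.60.16.0 - 92.60.31.255) -> BRANCH-A
More-specific entries that do NOT match:
  92.60.21.160/27 (92.60.21.160 - 92.60.21.191) does not contain 92.60.21.155
  92.60.21.0/25 (92.60.21.0 - 92.60.21.127) does not contain 92.60.21.155
  92.60.29.0/24 (92.60.29.0 - 92.60.29.255) does not contain 92.60.21.155
Longest matching prefix is /20 -> next hop BRANCH-A.

BRANCH-A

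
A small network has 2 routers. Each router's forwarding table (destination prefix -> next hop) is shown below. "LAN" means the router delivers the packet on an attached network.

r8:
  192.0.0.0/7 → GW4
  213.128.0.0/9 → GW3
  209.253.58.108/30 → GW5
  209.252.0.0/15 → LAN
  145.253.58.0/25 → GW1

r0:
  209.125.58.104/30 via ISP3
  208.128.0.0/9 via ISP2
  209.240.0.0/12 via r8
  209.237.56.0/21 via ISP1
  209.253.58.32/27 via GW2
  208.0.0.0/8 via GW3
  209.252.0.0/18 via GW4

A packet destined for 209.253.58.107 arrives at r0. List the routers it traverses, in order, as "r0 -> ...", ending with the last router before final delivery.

At r0: longest match for 209.253.58.107 is 209.240.0.0/12 -> r8
At r8: longest match for 209.253.58.107 is 209.252.0.0/15 -> LAN

r0 -> r8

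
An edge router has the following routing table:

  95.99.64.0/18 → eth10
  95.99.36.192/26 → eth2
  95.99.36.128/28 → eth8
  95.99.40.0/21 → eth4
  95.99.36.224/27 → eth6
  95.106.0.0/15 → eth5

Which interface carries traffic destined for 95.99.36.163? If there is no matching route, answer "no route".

no route

No entry's prefix contains 95.99.36.163; there is no default route.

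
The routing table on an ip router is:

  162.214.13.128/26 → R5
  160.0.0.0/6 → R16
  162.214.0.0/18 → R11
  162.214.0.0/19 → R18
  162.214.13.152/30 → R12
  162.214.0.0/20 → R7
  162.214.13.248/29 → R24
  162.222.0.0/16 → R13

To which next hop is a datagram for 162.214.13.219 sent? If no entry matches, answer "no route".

Routes whose prefix contains 162.214.13.219:
  160.0.0.0/6 (160.0.0.0 - 163.255.255.255) -> R16
  162.214.0.0/18 (162.214.0.0 - 162.214.63.255) -> R11
  162.214.0.0/19 (162.214.0.0 - 162.214.31.255) -> R18
  162.214.0.0/20 (162.214.0.0 - 162.214.15.255) -> R7
More-specific entries that do NOT match:
  162.214.13.152/30 (162.214.13.152 - 162.214.13.155) does not contain 162.214.13.219
  162.214.13.248/29 (162.214.13.248 - 162.214.13.255) does not contain 162.214.13.219
  162.214.13.128/26 (162.214.13.128 - 162.214.13.191) does not contain 162.214.13.219
Longest matching prefix is /20 -> next hop R7.

R7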